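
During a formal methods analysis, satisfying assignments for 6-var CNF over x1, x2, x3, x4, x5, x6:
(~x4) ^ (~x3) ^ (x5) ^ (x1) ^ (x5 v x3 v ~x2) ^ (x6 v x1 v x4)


CNF with 6 clauses over 6 vars (64 assignments).
An assignment satisfies CNF iff every clause has >=1 true literal.
Check each row (bits = x1,x2,x3,x4,x5,x6; clause T/F shown):
  row 0 [000000]: clauses=TTFFTF -> 0
  row 1 [000001]: clauses=TTFFTT -> 0
  row 2 [000010]: clauses=TTTFTF -> 0
  row 3 [000011]: clauses=TTTFTT -> 0
  row 4 [000100]: clauses=FTFFTT -> 0
  (every remaining row is evaluated the same way; all 64 results are listed next)
Full result column, 8 rows per line (x1,x2,x3 fixed per line; x4,x5,x6 runs 000..111 left to right):
  rows 0-7 [x1,x2,x3=000]: 00000000  (ones: 0)
  rows 8-15 [x1,x2,x3=001]: 00000000  (ones: 0)
  rows 16-23 [x1,x2,x3=010]: 00000000  (ones: 0)
  rows 24-31 [x1,x2,x3=011]: 00000000  (ones: 0)
  rows 32-39 [x1,x2,x3=100]: 00110000  (ones: 2)
  rows 40-47 [x1,x2,x3=101]: 00000000  (ones: 0)
  rows 48-55 [x1,x2,x3=110]: 00110000  (ones: 2)
  rows 56-63 [x1,x2,x3=111]: 00000000  (ones: 0)
Satisfying assignments = 0+0+0+0+2+0+2+0 = 4

4


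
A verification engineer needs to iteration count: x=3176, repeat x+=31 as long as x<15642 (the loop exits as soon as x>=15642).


Step 1: x goes from 3176 toward 15642 by 31; the body runs while x<15642, so iterations = ceil((bound-start)/step)
Step 2: Distance=12466
Step 3: ceil(12466/31)=403

403


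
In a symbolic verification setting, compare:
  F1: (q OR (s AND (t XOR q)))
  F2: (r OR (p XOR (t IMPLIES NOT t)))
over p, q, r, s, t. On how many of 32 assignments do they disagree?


F1 = (q OR (s AND (t XOR q)))
F2 = (r OR (p XOR (t IMPLIES NOT t)))
Evaluate both on each of 32 rows (bits = p,q,r,s,t):
  row 0 [00000]: F1=0 F2=1 (differ) -> 1
  row 1 [00001]: F1=0 F2=0 -> 0
  row 2 [00010]: F1=0 F2=1 (differ) -> 1
  row 3 [00011]: F1=1 F2=0 (differ) -> 1
  row 4 [00100]: F1=0 F2=1 (differ) -> 1
  row 5 [00101]: F1=0 F2=1 (differ) -> 1
  row 6 [00110]: F1=0 F2=1 (differ) -> 1
  row 7 [00111]: F1=1 F2=1 -> 0
  row 8 [01000]: F1=1 F2=1 -> 0
  row 9 [01001]: F1=1 F2=0 (differ) -> 1
  row 10 [01010]: F1=1 F2=1 -> 0
  row 11 [01011]: F1=1 F2=0 (differ) -> 1
  row 12 [01100]: F1=1 F2=1 -> 0
  row 13 [01101]: F1=1 F2=1 -> 0
  row 14 [01110]: F1=1 F2=1 -> 0
  row 15 [01111]: F1=1 F2=1 -> 0
  row 16 [10000]: F1=0 F2=0 -> 0
  row 17 [10001]: F1=0 F2=1 (differ) -> 1
  row 18 [10010]: F1=0 F2=0 -> 0
  row 19 [10011]: F1=1 F2=1 -> 0
  row 20 [10100]: F1=0 F2=1 (differ) -> 1
  row 21 [10101]: F1=0 F2=1 (differ) -> 1
  row 22 [10110]: F1=0 F2=1 (differ) -> 1
  row 23 [10111]: F1=1 F2=1 -> 0
  row 24 [11000]: F1=1 F2=0 (differ) -> 1
  row 25 [11001]: F1=1 F2=1 -> 0
  row 26 [11010]: F1=1 F2=0 (differ) -> 1
  row 27 [11011]: F1=1 F2=1 -> 0
  row 28 [11100]: F1=1 F2=1 -> 0
  row 29 [11101]: F1=1 F2=1 -> 0
  row 30 [11110]: F1=1 F2=1 -> 0
  row 31 [11111]: F1=1 F2=1 -> 0
Full result column, 8 rows per line (p,q fixed per line; r,s,t runs 000..111 left to right):
  rows 0-7 [p,q=00]: 10111110  (ones: 6)
  rows 8-15 [p,q=01]: 01010000  (ones: 2)
  rows 16-23 [p,q=10]: 01001110  (ones: 4)
  rows 24-31 [p,q=11]: 10100000  (ones: 2)
Disagreements = 6+2+4+2 = 14

14


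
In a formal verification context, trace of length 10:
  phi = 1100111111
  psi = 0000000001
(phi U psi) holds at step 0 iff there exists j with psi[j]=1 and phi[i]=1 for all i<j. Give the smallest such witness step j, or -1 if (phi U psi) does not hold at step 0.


(phi U psi) at 0: need smallest j with psi[j]=1 and phi[i]=1 for all i in [0,j).
Scan from step 0:
  step 0: phi=1, psi=0 -> continue
  step 1: phi=1, psi=0 -> continue
  step 2: phi=0 -> phi-prefix broken from here
  step 9: psi=1 but phi already failed -> not a witness
  end of trace: no witness -> -1
Witness step = -1

-1


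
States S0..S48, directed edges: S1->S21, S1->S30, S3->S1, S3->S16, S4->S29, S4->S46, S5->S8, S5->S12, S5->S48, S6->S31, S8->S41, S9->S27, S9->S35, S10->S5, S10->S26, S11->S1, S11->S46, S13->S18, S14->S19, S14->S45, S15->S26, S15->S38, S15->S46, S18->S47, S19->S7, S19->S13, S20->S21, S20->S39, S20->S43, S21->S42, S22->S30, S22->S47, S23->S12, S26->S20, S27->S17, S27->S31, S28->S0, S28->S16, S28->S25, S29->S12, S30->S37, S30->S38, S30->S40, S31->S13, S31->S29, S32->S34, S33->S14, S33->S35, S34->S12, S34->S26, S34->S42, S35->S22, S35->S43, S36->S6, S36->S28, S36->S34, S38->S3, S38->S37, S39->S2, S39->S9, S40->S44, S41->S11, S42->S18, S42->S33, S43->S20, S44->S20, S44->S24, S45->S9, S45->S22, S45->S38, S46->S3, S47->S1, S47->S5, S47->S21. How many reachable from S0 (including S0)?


BFS from S0:
  layer 0: {S0}
Reachable set: {S0}
Count = 1

1


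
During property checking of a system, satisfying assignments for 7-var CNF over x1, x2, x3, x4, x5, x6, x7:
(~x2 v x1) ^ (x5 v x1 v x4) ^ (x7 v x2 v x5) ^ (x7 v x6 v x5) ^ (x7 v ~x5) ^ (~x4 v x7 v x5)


CNF with 6 clauses over 7 vars (128 assignments).
An assignment satisfies CNF iff every clause has >=1 true literal.
Check each row (bits = x1,x2,x3,x4,x5,x6,x7; clause T/F shown):
  row 0 [0000000]: clauses=TFFFTT -> 0
  row 1 [0000001]: clauses=TFTTTT -> 0
  row 2 [0000010]: clauses=TFFTTT -> 0
  row 3 [0000011]: clauses=TFTTTT -> 0
  row 4 [0000100]: clauses=TTTTFT -> 0
  (every remaining row is evaluated the same way; all 128 results are listed next)
Full result column, 8 rows per line (x1,x2,x3,x4 fixed per line; x5,x6,x7 runs 000..111 left to right):
  rows 0-7 [x1,x2,x3,x4=0000]: 00000101  (ones: 2)
  rows 8-15 [x1,x2,x3,x4=0001]: 01010101  (ones: 4)
  rows 16-23 [x1,x2,x3,x4=0010]: 00000101  (ones: 2)
  rows 24-31 [x1,x2,x3,x4=0011]: 01010101  (ones: 4)
  rows 32-39 [x1,x2,x3,x4=0100]: 00000000  (ones: 0)
  rows 40-47 [x1,x2,x3,x4=0101]: 00000000  (ones: 0)
  rows 48-55 [x1,x2,x3,x4=0110]: 00000000  (ones: 0)
  rows 56-63 [x1,x2,x3,x4=0111]: 00000000  (ones: 0)
  rows 64-71 [x1,x2,x3,x4=1000]: 01010101  (ones: 4)
  rows 72-79 [x1,x2,x3,x4=1001]: 01010101  (ones: 4)
  rows 80-87 [x1,x2,x3,x4=1010]: 01010101  (ones: 4)
  rows 88-95 [x1,x2,x3,x4=1011]: 01010101  (ones: 4)
  rows 96-103 [x1,x2,x3,x4=1100]: 01110101  (ones: 5)
  rows 104-111 [x1,x2,x3,x4=1101]: 01010101  (ones: 4)
  rows 112-119 [x1,x2,x3,x4=1110]: 01110101  (ones: 5)
  rows 120-127 [x1,x2,x3,x4=1111]: 01010101  (ones: 4)
Satisfying assignments = 2+4+2+4+0+0+0+0+4+4+4+4+5+4+5+4 = 46

46


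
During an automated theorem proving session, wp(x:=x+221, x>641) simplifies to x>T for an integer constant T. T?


Formula: wp(x:=E, P) = P[E/x] (substitute E for x in postcondition)
Step 1: Postcondition: x>641
Step 2: Substitute x+221 for x: x+221>641
Step 3: Solve for x: x > 641-221 = 420

420


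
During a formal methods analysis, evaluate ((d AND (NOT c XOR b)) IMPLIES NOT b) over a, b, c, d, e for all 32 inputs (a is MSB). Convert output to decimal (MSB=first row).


Formula: ((d AND (NOT c XOR b)) IMPLIES NOT b) over a, b, c, d, e (32 rows)
Evaluate each row (bits = a,b,c,d,e, MSB first):
  row 0 [00000]: ((0 AND (NOT 0 XOR 0)) IMPLIES NOT 0) -> 1
  row 1 [00001]: ((0 AND (NOT 0 XOR 0)) IMPLIES NOT 0) -> 1
  row 2 [00010]: ((1 AND (NOT 0 XOR 0)) IMPLIES NOT 0) -> 1
  row 3 [00011]: ((1 AND (NOT 0 XOR 0)) IMPLIES NOT 0) -> 1
  row 4 [00100]: ((0 AND (NOT 1 XOR 0)) IMPLIES NOT 0) -> 1
  row 5 [00101]: ((0 AND (NOT 1 XOR 0)) IMPLIES NOT 0) -> 1
  row 6 [00110]: ((1 AND (NOT 1 XOR 0)) IMPLIES NOT 0) -> 1
  row 7 [00111]: ((1 AND (NOT 1 XOR 0)) IMPLIES NOT 0) -> 1
  row 8 [01000]: ((0 AND (NOT 0 XOR 1)) IMPLIES NOT 1) -> 1
  row 9 [01001]: ((0 AND (NOT 0 XOR 1)) IMPLIES NOT 1) -> 1
  row 10 [01010]: ((1 AND (NOT 0 XOR 1)) IMPLIES NOT 1) -> 1
  row 11 [01011]: ((1 AND (NOT 0 XOR 1)) IMPLIES NOT 1) -> 1
  row 12 [01100]: ((0 AND (NOT 1 XOR 1)) IMPLIES NOT 1) -> 1
  row 13 [01101]: ((0 AND (NOT 1 XOR 1)) IMPLIES NOT 1) -> 1
  row 14 [01110]: ((1 AND (NOT 1 XOR 1)) IMPLIES NOT 1) -> 0
  row 15 [01111]: ((1 AND (NOT 1 XOR 1)) IMPLIES NOT 1) -> 0
  row 16 [10000]: ((0 AND (NOT 0 XOR 0)) IMPLIES NOT 0) -> 1
  row 17 [10001]: ((0 AND (NOT 0 XOR 0)) IMPLIES NOT 0) -> 1
  row 18 [10010]: ((1 AND (NOT 0 XOR 0)) IMPLIES NOT 0) -> 1
  row 19 [10011]: ((1 AND (NOT 0 XOR 0)) IMPLIES NOT 0) -> 1
  row 20 [10100]: ((0 AND (NOT 1 XOR 0)) IMPLIES NOT 0) -> 1
  row 21 [10101]: ((0 AND (NOT 1 XOR 0)) IMPLIES NOT 0) -> 1
  row 22 [10110]: ((1 AND (NOT 1 XOR 0)) IMPLIES NOT 0) -> 1
  row 23 [10111]: ((1 AND (NOT 1 XOR 0)) IMPLIES NOT 0) -> 1
  row 24 [11000]: ((0 AND (NOT 0 XOR 1)) IMPLIES NOT 1) -> 1
  row 25 [11001]: ((0 AND (NOT 0 XOR 1)) IMPLIES NOT 1) -> 1
  row 26 [11010]: ((1 AND (NOT 0 XOR 1)) IMPLIES NOT 1) -> 1
  row 27 [11011]: ((1 AND (NOT 0 XOR 1)) IMPLIES NOT 1) -> 1
  row 28 [11100]: ((0 AND (NOT 1 XOR 1)) IMPLIES NOT 1) -> 1
  row 29 [11101]: ((0 AND (NOT 1 XOR 1)) IMPLIES NOT 1) -> 1
  row 30 [11110]: ((1 AND (NOT 1 XOR 1)) IMPLIES NOT 1) -> 0
  row 31 [11111]: ((1 AND (NOT 1 XOR 1)) IMPLIES NOT 1) -> 0
Full result column, 4 rows per line (a,b,c fixed per line; d,e runs 00..11 left to right):
  rows 0-3 [a,b,c=000]: 1111  = hex F
  rows 4-7 [a,b,c=001]: 1111  = hex F
  rows 8-11 [a,b,c=010]: 1111  = hex F
  rows 12-15 [a,b,c=011]: 1100  = hex C
  rows 16-19 [a,b,c=100]: 1111  = hex F
  rows 20-23 [a,b,c=101]: 1111  = hex F
  rows 24-27 [a,b,c=110]: 1111  = hex F
  rows 28-31 [a,b,c=111]: 1100  = hex C
Output column (row 0 .. row 31) = 11111111111111001111111111111100
Output column grouped in 4s = 1111 1111 1111 1100 1111 1111 1111 1100 = 0xFFFCFFFC
Convert to decimal digit by digit (value = value*16 + digit):
  F -> 15
  15*16 + 15 (F) = 255
  255*16 + 15 (F) = 4095
  4095*16 + 12 (C) = 65532
  65532*16 + 15 (F) = 1048527
  1048527*16 + 15 (F) = 16776447
  16776447*16 + 15 (F) = 268423167
  268423167*16 + 12 (C) = 4294770684
Decimal = 4294770684

4294770684


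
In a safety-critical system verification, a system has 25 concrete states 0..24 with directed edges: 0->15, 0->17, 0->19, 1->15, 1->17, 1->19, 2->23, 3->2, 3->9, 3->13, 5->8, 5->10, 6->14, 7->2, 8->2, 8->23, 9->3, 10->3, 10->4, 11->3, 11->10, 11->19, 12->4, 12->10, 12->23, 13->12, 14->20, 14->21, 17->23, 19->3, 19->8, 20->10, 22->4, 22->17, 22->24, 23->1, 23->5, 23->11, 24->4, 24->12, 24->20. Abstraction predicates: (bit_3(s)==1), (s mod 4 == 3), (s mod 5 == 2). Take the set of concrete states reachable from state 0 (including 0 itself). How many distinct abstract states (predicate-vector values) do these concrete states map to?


BFS from 0:
Concrete reachable: {0, 1, 2, 3, 4, 5, 8, 9, 10, 11, 12, 13, 15, 17, 19, 23}
Abstract via predicates (bit_3(s)==1), (s mod 4 == 3), (s mod 5 == 2):
  (0,0,0) <- {0, 1, 4, 5}
  (0,0,1) <- {2, 17}
  (0,1,0) <- {3, 19, 23}
  (1,0,0) <- {8, 9, 10, 13}
  (1,0,1) <- {12}
  (1,1,0) <- {11, 15}
Distinct abstract states = 6

6


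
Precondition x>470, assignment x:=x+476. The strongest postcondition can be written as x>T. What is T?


Formula: sp(P, x:=E) = exists old_x. (x = E[old_x/x]) AND P[old_x/x] (old_x is the value of x before the assignment; eliminate old_x by solving x = E[old_x/x] for old_x)
Step 1: Precondition P: x>470, i.e. old_x > 470
Step 2: Assignment gives x = old_x + 476, so old_x = x - 476
Step 3: Substitute into P: x - 476 > 470
Step 4: Simplify: x > 470+476 = 946

946


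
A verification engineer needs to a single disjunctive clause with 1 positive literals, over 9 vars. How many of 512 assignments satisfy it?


Step 1: Total=2^9=512
Step 2: Unsat when all 1 false: 2^8=256
Step 3: Sat=512-256=256

256


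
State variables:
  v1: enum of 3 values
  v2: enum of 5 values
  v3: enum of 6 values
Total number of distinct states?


State space = product of domain sizes of all variables.
Domain sizes:
  v1 (enum of 3 values): 3
  v2 (enum of 5 values): 5
  v3 (enum of 6 values): 6
Product = 3 * 5 * 6 = 90

90


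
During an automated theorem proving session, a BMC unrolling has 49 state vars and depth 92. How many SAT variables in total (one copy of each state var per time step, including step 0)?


BMC unrolls to depth k, creating one copy of each state var for steps 0..k.
Step count = 92 + 1 = 93 (steps 0 through 92)
Vars per step = 49
Total = 49 * 93 = 4557

4557


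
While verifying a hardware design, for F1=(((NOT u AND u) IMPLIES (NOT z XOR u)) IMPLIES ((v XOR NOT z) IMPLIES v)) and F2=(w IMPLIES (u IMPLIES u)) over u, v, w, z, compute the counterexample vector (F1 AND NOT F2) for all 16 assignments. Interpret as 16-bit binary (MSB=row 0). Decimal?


F1 = (((NOT u AND u) IMPLIES (NOT z XOR u)) IMPLIES ((v XOR NOT z) IMPLIES v))
F2 = (w IMPLIES (u IMPLIES u))
Counterexample to F1=>F2 is where F1=1 and F2=0.
Evaluate each row (bits = u,v,w,z, MSB first):
  row 0 [0000]: F1=0 F2=1 -> F1&~F2 -> 0
  row 1 [0001]: F1=1 F2=1 -> F1&~F2 -> 0
  row 2 [0010]: F1=0 F2=1 -> F1&~F2 -> 0
  row 3 [0011]: F1=1 F2=1 -> F1&~F2 -> 0
  row 4 [0100]: F1=1 F2=1 -> F1&~F2 -> 0
  row 5 [0101]: F1=1 F2=1 -> F1&~F2 -> 0
  row 6 [0110]: F1=1 F2=1 -> F1&~F2 -> 0
  row 7 [0111]: F1=1 F2=1 -> F1&~F2 -> 0
  row 8 [1000]: F1=0 F2=1 -> F1&~F2 -> 0
  row 9 [1001]: F1=1 F2=1 -> F1&~F2 -> 0
  row 10 [1010]: F1=0 F2=1 -> F1&~F2 -> 0
  row 11 [1011]: F1=1 F2=1 -> F1&~F2 -> 0
  row 12 [1100]: F1=1 F2=1 -> F1&~F2 -> 0
  row 13 [1101]: F1=1 F2=1 -> F1&~F2 -> 0
  row 14 [1110]: F1=1 F2=1 -> F1&~F2 -> 0
  row 15 [1111]: F1=1 F2=1 -> F1&~F2 -> 0
Full result column, 4 rows per line (u,v fixed per line; w,z runs 00..11 left to right):
  rows 0-3 [u,v=00]: 0000  = hex 0
  rows 4-7 [u,v=01]: 0000  = hex 0
  rows 8-11 [u,v=10]: 0000  = hex 0
  rows 12-15 [u,v=11]: 0000  = hex 0
Counterexample vector (row 0 .. row 15) = 0000000000000000
Output column grouped in 4s = 0000 0000 0000 0000 = 0x0000
Convert to decimal digit by digit (value = value*16 + digit):
  0 -> 0
  0*16 + 0 = 0
  0*16 + 0 = 0
  0*16 + 0 = 0
Decimal = 0

0


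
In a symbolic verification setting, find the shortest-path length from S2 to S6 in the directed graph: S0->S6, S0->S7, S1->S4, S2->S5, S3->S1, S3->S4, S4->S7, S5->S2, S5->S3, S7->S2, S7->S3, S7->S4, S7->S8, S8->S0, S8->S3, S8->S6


BFS layer-by-layer from S2:
  dist 0: {S2}
  dist 1: {S5}
  dist 2: {S3}
  dist 3: {S1, S4}
  dist 4: {S7}
  dist 5: {S8}
  dist 6: {S0, S6}
  -> S6 reached at distance 6
Shortest path length = 6

6


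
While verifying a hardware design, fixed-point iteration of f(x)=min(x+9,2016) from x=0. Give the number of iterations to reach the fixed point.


Step 1: x=0, cap=2016, increment=9
Step 2: x grows by 9 each step until capped at 2016; fixed point is x=2016
Step 3: iterations = ceil(2016/9) = 224

224


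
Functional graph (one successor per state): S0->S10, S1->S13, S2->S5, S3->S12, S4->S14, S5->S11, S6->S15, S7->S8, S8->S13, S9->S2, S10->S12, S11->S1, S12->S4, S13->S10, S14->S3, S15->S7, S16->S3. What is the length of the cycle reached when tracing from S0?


Trace from S0 until a state repeats:
  S0 -> S10 -> S12 -> S4 -> S14 -> S3 -> S12
S12 first seen at step 2, revisited at step 6.
Cycle length = 6 - 2 = 4

4


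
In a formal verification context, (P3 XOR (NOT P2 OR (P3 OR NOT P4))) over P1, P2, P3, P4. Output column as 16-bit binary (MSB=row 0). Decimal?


Formula: (P3 XOR (NOT P2 OR (P3 OR NOT P4))) over P1, P2, P3, P4 (16 rows)
Evaluate each row (bits = P1,P2,P3,P4, MSB first):
  row 0 [0000]: (0 XOR (NOT 0 OR (0 OR NOT 0))) -> 1
  row 1 [0001]: (0 XOR (NOT 0 OR (0 OR NOT 1))) -> 1
  row 2 [0010]: (1 XOR (NOT 0 OR (1 OR NOT 0))) -> 0
  row 3 [0011]: (1 XOR (NOT 0 OR (1 OR NOT 1))) -> 0
  row 4 [0100]: (0 XOR (NOT 1 OR (0 OR NOT 0))) -> 1
  row 5 [0101]: (0 XOR (NOT 1 OR (0 OR NOT 1))) -> 0
  row 6 [0110]: (1 XOR (NOT 1 OR (1 OR NOT 0))) -> 0
  row 7 [0111]: (1 XOR (NOT 1 OR (1 OR NOT 1))) -> 0
  row 8 [1000]: (0 XOR (NOT 0 OR (0 OR NOT 0))) -> 1
  row 9 [1001]: (0 XOR (NOT 0 OR (0 OR NOT 1))) -> 1
  row 10 [1010]: (1 XOR (NOT 0 OR (1 OR NOT 0))) -> 0
  row 11 [1011]: (1 XOR (NOT 0 OR (1 OR NOT 1))) -> 0
  row 12 [1100]: (0 XOR (NOT 1 OR (0 OR NOT 0))) -> 1
  row 13 [1101]: (0 XOR (NOT 1 OR (0 OR NOT 1))) -> 0
  row 14 [1110]: (1 XOR (NOT 1 OR (1 OR NOT 0))) -> 0
  row 15 [1111]: (1 XOR (NOT 1 OR (1 OR NOT 1))) -> 0
Full result column, 4 rows per line (P1,P2 fixed per line; P3,P4 runs 00..11 left to right):
  rows 0-3 [P1,P2=00]: 1100  = hex C
  rows 4-7 [P1,P2=01]: 1000  = hex 8
  rows 8-11 [P1,P2=10]: 1100  = hex C
  rows 12-15 [P1,P2=11]: 1000  = hex 8
Output column (row 0 .. row 15) = 1100100011001000
Output column grouped in 4s = 1100 1000 1100 1000 = 0xC8C8
Convert to decimal digit by digit (value = value*16 + digit):
  C -> 12
  12*16 + 8 = 200
  200*16 + 12 (C) = 3212
  3212*16 + 8 = 51400
Decimal = 51400

51400


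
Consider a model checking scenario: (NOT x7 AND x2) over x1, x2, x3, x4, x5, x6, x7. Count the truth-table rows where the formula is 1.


Formula: (NOT x7 AND x2) over 7 vars (128 rows)
Evaluate each row (x1, x2, x3, x4, x5, x6, x7 as bits, MSB first):
  row 0 [0000000]: (NOT 0 AND 0) -> 0
  row 1 [0000001]: (NOT 1 AND 0) -> 0
  row 2 [0000010]: (NOT 0 AND 0) -> 0
  row 3 [0000011]: (NOT 1 AND 0) -> 0
  row 4 [0000100]: (NOT 0 AND 0) -> 0
  (every remaining row is evaluated the same way; all 128 results are listed next)
Full result column, 8 rows per line (x1,x2,x3,x4 fixed per line; x5,x6,x7 runs 000..111 left to right):
  rows 0-7 [x1,x2,x3,x4=0000]: 00000000  (ones: 0)
  rows 8-15 [x1,x2,x3,x4=0001]: 00000000  (ones: 0)
  rows 16-23 [x1,x2,x3,x4=0010]: 00000000  (ones: 0)
  rows 24-31 [x1,x2,x3,x4=0011]: 00000000  (ones: 0)
  rows 32-39 [x1,x2,x3,x4=0100]: 10101010  (ones: 4)
  rows 40-47 [x1,x2,x3,x4=0101]: 10101010  (ones: 4)
  rows 48-55 [x1,x2,x3,x4=0110]: 10101010  (ones: 4)
  rows 56-63 [x1,x2,x3,x4=0111]: 10101010  (ones: 4)
  rows 64-71 [x1,x2,x3,x4=1000]: 00000000  (ones: 0)
  rows 72-79 [x1,x2,x3,x4=1001]: 00000000  (ones: 0)
  rows 80-87 [x1,x2,x3,x4=1010]: 00000000  (ones: 0)
  rows 88-95 [x1,x2,x3,x4=1011]: 00000000  (ones: 0)
  rows 96-103 [x1,x2,x3,x4=1100]: 10101010  (ones: 4)
  rows 104-111 [x1,x2,x3,x4=1101]: 10101010  (ones: 4)
  rows 112-119 [x1,x2,x3,x4=1110]: 10101010  (ones: 4)
  rows 120-127 [x1,x2,x3,x4=1111]: 10101010  (ones: 4)
Count of 1-rows = 0+0+0+0+4+4+4+4+0+0+0+0+4+4+4+4 = 32

32


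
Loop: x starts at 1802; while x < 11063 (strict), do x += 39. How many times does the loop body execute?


Step 1: x goes from 1802 toward 11063 by 39; the body runs while x<11063, so iterations = ceil((bound-start)/step)
Step 2: Distance=9261
Step 3: ceil(9261/39)=238

238


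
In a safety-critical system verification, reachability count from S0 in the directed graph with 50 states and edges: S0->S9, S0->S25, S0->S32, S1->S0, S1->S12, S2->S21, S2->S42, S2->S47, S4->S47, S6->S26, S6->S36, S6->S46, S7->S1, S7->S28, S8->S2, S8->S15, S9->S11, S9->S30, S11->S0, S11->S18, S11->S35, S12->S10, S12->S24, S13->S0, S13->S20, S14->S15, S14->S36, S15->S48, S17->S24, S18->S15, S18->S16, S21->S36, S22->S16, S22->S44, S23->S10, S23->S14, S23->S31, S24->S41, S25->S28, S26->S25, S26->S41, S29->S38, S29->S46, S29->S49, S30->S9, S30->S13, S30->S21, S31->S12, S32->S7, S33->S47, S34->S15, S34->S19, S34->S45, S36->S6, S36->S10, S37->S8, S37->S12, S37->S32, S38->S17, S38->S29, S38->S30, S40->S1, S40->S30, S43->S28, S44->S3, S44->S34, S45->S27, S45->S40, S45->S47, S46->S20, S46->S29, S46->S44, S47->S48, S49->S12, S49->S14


BFS from S0:
  layer 0: {S0}
  layer 1: {S9, S25, S32}
  layer 2: {S7, S11, S28, S30}
  layer 3: {S1, S13, S18, S21, S35}
  layer 4: {S12, S15, S16, S20, S36}
  layer 5: {S6, S10, S24, S48}
  layer 6: {S26, S41, S46}
  layer 7: {S29, S44}
  layer 8: {S3, S34, S38, S49}
  layer 9: {S14, S17, S19, S45}
  layer 10: {S27, S40, S47}
Reachable set: {S0, S1, S3, S6, S7, S9, S10, S11, S12, S13, S14, S15, S16, S17, S18, S19, S20, S21, S24, S25, S26, S27, S28, S29, S30, S32, S34, S35, S36, S38, S40, S41, S44, S45, S46, S47, S48, S49}
Count = 38

38


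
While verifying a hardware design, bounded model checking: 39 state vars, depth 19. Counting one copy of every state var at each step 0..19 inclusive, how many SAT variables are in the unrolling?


BMC unrolls to depth k, creating one copy of each state var for steps 0..k.
Step count = 19 + 1 = 20 (steps 0 through 19)
Vars per step = 39
Total = 39 * 20 = 780

780


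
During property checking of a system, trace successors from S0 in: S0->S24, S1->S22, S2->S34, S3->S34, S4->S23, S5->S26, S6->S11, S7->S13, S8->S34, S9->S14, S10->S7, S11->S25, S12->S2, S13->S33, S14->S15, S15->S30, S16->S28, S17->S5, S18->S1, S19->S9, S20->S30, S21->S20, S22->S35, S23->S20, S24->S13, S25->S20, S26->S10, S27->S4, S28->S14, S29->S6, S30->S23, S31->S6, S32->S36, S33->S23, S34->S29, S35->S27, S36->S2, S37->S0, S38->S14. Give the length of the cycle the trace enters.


Trace from S0 until a state repeats:
  S0 -> S24 -> S13 -> S33 -> S23 -> S20 -> S30 -> S23
S23 first seen at step 4, revisited at step 7.
Cycle length = 7 - 4 = 3

3


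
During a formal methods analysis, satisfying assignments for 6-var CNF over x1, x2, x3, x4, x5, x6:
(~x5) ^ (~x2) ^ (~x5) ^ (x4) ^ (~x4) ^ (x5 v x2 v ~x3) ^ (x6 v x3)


CNF with 7 clauses over 6 vars (64 assignments).
An assignment satisfies CNF iff every clause has >=1 true literal.
Check each row (bits = x1,x2,x3,x4,x5,x6; clause T/F shown):
  row 0 [000000]: clauses=TTTFTTF -> 0
  row 1 [000001]: clauses=TTTFTTT -> 0
  row 2 [000010]: clauses=FTFFTTF -> 0
  row 3 [000011]: clauses=FTFFTTT -> 0
  row 4 [000100]: clauses=TTTTFTF -> 0
  (every remaining row is evaluated the same way; all 64 results are listed next)
Full result column, 8 rows per line (x1,x2,x3 fixed per line; x4,x5,x6 runs 000..111 left to right):
  rows 0-7 [x1,x2,x3=000]: 00000000  (ones: 0)
  rows 8-15 [x1,x2,x3=001]: 00000000  (ones: 0)
  rows 16-23 [x1,x2,x3=010]: 00000000  (ones: 0)
  rows 24-31 [x1,x2,x3=011]: 00000000  (ones: 0)
  rows 32-39 [x1,x2,x3=100]: 00000000  (ones: 0)
  rows 40-47 [x1,x2,x3=101]: 00000000  (ones: 0)
  rows 48-55 [x1,x2,x3=110]: 00000000  (ones: 0)
  rows 56-63 [x1,x2,x3=111]: 00000000  (ones: 0)
Satisfying assignments = 0+0+0+0+0+0+0+0 = 0

0


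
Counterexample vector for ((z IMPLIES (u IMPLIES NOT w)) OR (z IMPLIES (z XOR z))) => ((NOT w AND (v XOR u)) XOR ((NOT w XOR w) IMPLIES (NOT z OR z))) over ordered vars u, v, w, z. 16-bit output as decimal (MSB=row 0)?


F1 = ((z IMPLIES (u IMPLIES NOT w)) OR (z IMPLIES (z XOR z)))
F2 = ((NOT w AND (v XOR u)) XOR ((NOT w XOR w) IMPLIES (NOT z OR z)))
Counterexample to F1=>F2 is where F1=1 and F2=0.
Evaluate each row (bits = u,v,w,z, MSB first):
  row 0 [0000]: F1=1 F2=1 -> F1&~F2 -> 0
  row 1 [0001]: F1=1 F2=1 -> F1&~F2 -> 0
  row 2 [0010]: F1=1 F2=1 -> F1&~F2 -> 0
  row 3 [0011]: F1=1 F2=1 -> F1&~F2 -> 0
  row 4 [0100]: F1=1 F2=0 -> F1&~F2 -> 1
  row 5 [0101]: F1=1 F2=0 -> F1&~F2 -> 1
  row 6 [0110]: F1=1 F2=1 -> F1&~F2 -> 0
  row 7 [0111]: F1=1 F2=1 -> F1&~F2 -> 0
  row 8 [1000]: F1=1 F2=0 -> F1&~F2 -> 1
  row 9 [1001]: F1=1 F2=0 -> F1&~F2 -> 1
  row 10 [1010]: F1=1 F2=1 -> F1&~F2 -> 0
  row 11 [1011]: F1=0 F2=1 -> F1&~F2 -> 0
  row 12 [1100]: F1=1 F2=1 -> F1&~F2 -> 0
  row 13 [1101]: F1=1 F2=1 -> F1&~F2 -> 0
  row 14 [1110]: F1=1 F2=1 -> F1&~F2 -> 0
  row 15 [1111]: F1=0 F2=1 -> F1&~F2 -> 0
Full result column, 4 rows per line (u,v fixed per line; w,z runs 00..11 left to right):
  rows 0-3 [u,v=00]: 0000  = hex 0
  rows 4-7 [u,v=01]: 1100  = hex C
  rows 8-11 [u,v=10]: 1100  = hex C
  rows 12-15 [u,v=11]: 0000  = hex 0
Counterexample vector (row 0 .. row 15) = 0000110011000000
Output column grouped in 4s = 0000 1100 1100 0000 = 0x0CC0
Convert to decimal digit by digit (value = value*16 + digit):
  0 -> 0
  0*16 + 12 (C) = 12
  12*16 + 12 (C) = 204
  204*16 + 0 = 3264
Decimal = 3264

3264


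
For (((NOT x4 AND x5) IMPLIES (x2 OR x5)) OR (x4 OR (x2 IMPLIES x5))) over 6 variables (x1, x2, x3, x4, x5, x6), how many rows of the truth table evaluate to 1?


Formula: (((NOT x4 AND x5) IMPLIES (x2 OR x5)) OR (x4 OR (x2 IMPLIES x5))) over 6 vars (64 rows)
Evaluate each row (x1, x2, x3, x4, x5, x6 as bits, MSB first):
  row 0 [000000]: (((NOT 0 AND 0) IMPLIES (0 OR 0)) OR (0 OR (0 IMPLIES 0))) -> 1
  row 1 [000001]: (((NOT 0 AND 0) IMPLIES (0 OR 0)) OR (0 OR (0 IMPLIES 0))) -> 1
  row 2 [000010]: (((NOT 0 AND 1) IMPLIES (0 OR 1)) OR (0 OR (0 IMPLIES 1))) -> 1
  row 3 [000011]: (((NOT 0 AND 1) IMPLIES (0 OR 1)) OR (0 OR (0 IMPLIES 1))) -> 1
  row 4 [000100]: (((NOT 1 AND 0) IMPLIES (0 OR 0)) OR (1 OR (0 IMPLIES 0))) -> 1
  (every remaining row is evaluated the same way; all 64 results are listed next)
Full result column, 8 rows per line (x1,x2,x3 fixed per line; x4,x5,x6 runs 000..111 left to right):
  rows 0-7 [x1,x2,x3=000]: 11111111  (ones: 8)
  rows 8-15 [x1,x2,x3=001]: 11111111  (ones: 8)
  rows 16-23 [x1,x2,x3=010]: 11111111  (ones: 8)
  rows 24-31 [x1,x2,x3=011]: 11111111  (ones: 8)
  rows 32-39 [x1,x2,x3=100]: 11111111  (ones: 8)
  rows 40-47 [x1,x2,x3=101]: 11111111  (ones: 8)
  rows 48-55 [x1,x2,x3=110]: 11111111  (ones: 8)
  rows 56-63 [x1,x2,x3=111]: 11111111  (ones: 8)
Count of 1-rows = 8+8+8+8+8+8+8+8 = 64

64


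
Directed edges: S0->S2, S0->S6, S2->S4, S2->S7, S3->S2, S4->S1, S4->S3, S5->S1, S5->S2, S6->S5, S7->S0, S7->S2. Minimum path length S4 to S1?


BFS layer-by-layer from S4:
  dist 0: {S4}
  dist 1: {S1, S3}
  -> S1 reached at distance 1
Shortest path length = 1

1


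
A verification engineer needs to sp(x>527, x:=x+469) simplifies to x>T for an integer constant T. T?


Formula: sp(P, x:=E) = exists old_x. (x = E[old_x/x]) AND P[old_x/x] (old_x is the value of x before the assignment; eliminate old_x by solving x = E[old_x/x] for old_x)
Step 1: Precondition P: x>527, i.e. old_x > 527
Step 2: Assignment gives x = old_x + 469, so old_x = x - 469
Step 3: Substitute into P: x - 469 > 527
Step 4: Simplify: x > 527+469 = 996

996


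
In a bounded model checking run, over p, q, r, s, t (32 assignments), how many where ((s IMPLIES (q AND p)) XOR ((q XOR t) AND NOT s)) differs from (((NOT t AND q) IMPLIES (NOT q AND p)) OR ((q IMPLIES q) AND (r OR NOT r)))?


F1 = ((s IMPLIES (q AND p)) XOR ((q XOR t) AND NOT s))
F2 = (((NOT t AND q) IMPLIES (NOT q AND p)) OR ((q IMPLIES q) AND (r OR NOT r)))
Evaluate both on each of 32 rows (bits = p,q,r,s,t):
  row 0 [00000]: F1=1 F2=1 -> 0
  row 1 [00001]: F1=0 F2=1 (differ) -> 1
  row 2 [00010]: F1=0 F2=1 (differ) -> 1
  row 3 [00011]: F1=0 F2=1 (differ) -> 1
  row 4 [00100]: F1=1 F2=1 -> 0
  row 5 [00101]: F1=0 F2=1 (differ) -> 1
  row 6 [00110]: F1=0 F2=1 (differ) -> 1
  row 7 [00111]: F1=0 F2=1 (differ) -> 1
  row 8 [01000]: F1=0 F2=1 (differ) -> 1
  row 9 [01001]: F1=1 F2=1 -> 0
  row 10 [01010]: F1=0 F2=1 (differ) -> 1
  row 11 [01011]: F1=0 F2=1 (differ) -> 1
  row 12 [01100]: F1=0 F2=1 (differ) -> 1
  row 13 [01101]: F1=1 F2=1 -> 0
  row 14 [01110]: F1=0 F2=1 (differ) -> 1
  row 15 [01111]: F1=0 F2=1 (differ) -> 1
  row 16 [10000]: F1=1 F2=1 -> 0
  row 17 [10001]: F1=0 F2=1 (differ) -> 1
  row 18 [10010]: F1=0 F2=1 (differ) -> 1
  row 19 [10011]: F1=0 F2=1 (differ) -> 1
  row 20 [10100]: F1=1 F2=1 -> 0
  row 21 [10101]: F1=0 F2=1 (differ) -> 1
  row 22 [10110]: F1=0 F2=1 (differ) -> 1
  row 23 [10111]: F1=0 F2=1 (differ) -> 1
  row 24 [11000]: F1=0 F2=1 (differ) -> 1
  row 25 [11001]: F1=1 F2=1 -> 0
  row 26 [11010]: F1=1 F2=1 -> 0
  row 27 [11011]: F1=1 F2=1 -> 0
  row 28 [11100]: F1=0 F2=1 (differ) -> 1
  row 29 [11101]: F1=1 F2=1 -> 0
  row 30 [11110]: F1=1 F2=1 -> 0
  row 31 [11111]: F1=1 F2=1 -> 0
Full result column, 8 rows per line (p,q fixed per line; r,s,t runs 000..111 left to right):
  rows 0-7 [p,q=00]: 01110111  (ones: 6)
  rows 8-15 [p,q=01]: 10111011  (ones: 6)
  rows 16-23 [p,q=10]: 01110111  (ones: 6)
  rows 24-31 [p,q=11]: 10001000  (ones: 2)
Disagreements = 6+6+6+2 = 20

20


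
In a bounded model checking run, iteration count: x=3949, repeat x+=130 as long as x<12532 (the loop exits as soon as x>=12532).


Step 1: x goes from 3949 toward 12532 by 130; the body runs while x<12532, so iterations = ceil((bound-start)/step)
Step 2: Distance=8583
Step 3: ceil(8583/130)=67

67


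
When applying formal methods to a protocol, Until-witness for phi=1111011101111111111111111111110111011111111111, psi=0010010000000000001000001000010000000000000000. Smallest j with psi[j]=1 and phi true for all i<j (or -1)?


(phi U psi) at 0: need smallest j with psi[j]=1 and phi[i]=1 for all i in [0,j).
Scan from step 0:
  step 0: phi=1, psi=0 -> continue
  step 1: phi=1, psi=0 -> continue
  step 2: psi=1 and phi held for [0,2) -> witness found
Witness step = 2

2


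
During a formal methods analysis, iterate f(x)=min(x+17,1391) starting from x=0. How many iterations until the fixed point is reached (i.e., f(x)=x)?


Step 1: x=0, cap=1391, increment=17
Step 2: x grows by 17 each step until capped at 1391; fixed point is x=1391
Step 3: iterations = ceil(1391/17) = 82

82


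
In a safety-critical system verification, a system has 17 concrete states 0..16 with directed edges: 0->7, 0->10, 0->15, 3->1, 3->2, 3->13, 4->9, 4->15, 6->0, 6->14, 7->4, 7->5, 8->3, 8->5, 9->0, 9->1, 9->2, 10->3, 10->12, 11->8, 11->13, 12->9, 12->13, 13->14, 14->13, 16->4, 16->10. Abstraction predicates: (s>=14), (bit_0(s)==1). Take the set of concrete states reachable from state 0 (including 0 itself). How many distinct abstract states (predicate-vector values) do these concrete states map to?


BFS from 0:
Concrete reachable: {0, 1, 2, 3, 4, 5, 7, 9, 10, 12, 13, 14, 15}
Abstract via predicates (s>=14), (bit_0(s)==1):
  (0,0) <- {0, 2, 4, 10, 12}
  (0,1) <- {1, 3, 5, 7, 9, 13}
  (1,0) <- {14}
  (1,1) <- {15}
Distinct abstract states = 4

4


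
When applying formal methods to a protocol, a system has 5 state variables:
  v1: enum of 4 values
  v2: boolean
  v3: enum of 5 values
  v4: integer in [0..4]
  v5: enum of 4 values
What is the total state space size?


State space = product of domain sizes of all variables.
Domain sizes:
  v1 (enum of 4 values): 4
  v2 (boolean): 2
  v3 (enum of 5 values): 5
  v4 (integer in [0..4]): 5
  v5 (enum of 4 values): 4
Product = 4 * 2 * 5 * 5 * 4 = 800

800


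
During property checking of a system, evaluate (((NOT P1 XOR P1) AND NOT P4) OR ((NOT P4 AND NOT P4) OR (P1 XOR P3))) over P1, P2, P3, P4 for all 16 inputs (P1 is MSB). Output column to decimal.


Formula: (((NOT P1 XOR P1) AND NOT P4) OR ((NOT P4 AND NOT P4) OR (P1 XOR P3))) over P1, P2, P3, P4 (16 rows)
Evaluate each row (bits = P1,P2,P3,P4, MSB first):
  row 0 [0000]: (((NOT 0 XOR 0) AND NOT 0) OR ((NOT 0 AND NOT 0) OR (0 XOR 0))) -> 1
  row 1 [0001]: (((NOT 0 XOR 0) AND NOT 1) OR ((NOT 1 AND NOT 1) OR (0 XOR 0))) -> 0
  row 2 [0010]: (((NOT 0 XOR 0) AND NOT 0) OR ((NOT 0 AND NOT 0) OR (0 XOR 1))) -> 1
  row 3 [0011]: (((NOT 0 XOR 0) AND NOT 1) OR ((NOT 1 AND NOT 1) OR (0 XOR 1))) -> 1
  row 4 [0100]: (((NOT 0 XOR 0) AND NOT 0) OR ((NOT 0 AND NOT 0) OR (0 XOR 0))) -> 1
  row 5 [0101]: (((NOT 0 XOR 0) AND NOT 1) OR ((NOT 1 AND NOT 1) OR (0 XOR 0))) -> 0
  row 6 [0110]: (((NOT 0 XOR 0) AND NOT 0) OR ((NOT 0 AND NOT 0) OR (0 XOR 1))) -> 1
  row 7 [0111]: (((NOT 0 XOR 0) AND NOT 1) OR ((NOT 1 AND NOT 1) OR (0 XOR 1))) -> 1
  row 8 [1000]: (((NOT 1 XOR 1) AND NOT 0) OR ((NOT 0 AND NOT 0) OR (1 XOR 0))) -> 1
  row 9 [1001]: (((NOT 1 XOR 1) AND NOT 1) OR ((NOT 1 AND NOT 1) OR (1 XOR 0))) -> 1
  row 10 [1010]: (((NOT 1 XOR 1) AND NOT 0) OR ((NOT 0 AND NOT 0) OR (1 XOR 1))) -> 1
  row 11 [1011]: (((NOT 1 XOR 1) AND NOT 1) OR ((NOT 1 AND NOT 1) OR (1 XOR 1))) -> 0
  row 12 [1100]: (((NOT 1 XOR 1) AND NOT 0) OR ((NOT 0 AND NOT 0) OR (1 XOR 0))) -> 1
  row 13 [1101]: (((NOT 1 XOR 1) AND NOT 1) OR ((NOT 1 AND NOT 1) OR (1 XOR 0))) -> 1
  row 14 [1110]: (((NOT 1 XOR 1) AND NOT 0) OR ((NOT 0 AND NOT 0) OR (1 XOR 1))) -> 1
  row 15 [1111]: (((NOT 1 XOR 1) AND NOT 1) OR ((NOT 1 AND NOT 1) OR (1 XOR 1))) -> 0
Full result column, 4 rows per line (P1,P2 fixed per line; P3,P4 runs 00..11 left to right):
  rows 0-3 [P1,P2=00]: 1011  = hex B
  rows 4-7 [P1,P2=01]: 1011  = hex B
  rows 8-11 [P1,P2=10]: 1110  = hex E
  rows 12-15 [P1,P2=11]: 1110  = hex E
Output column (row 0 .. row 15) = 1011101111101110
Output column grouped in 4s = 1011 1011 1110 1110 = 0xBBEE
Convert to decimal digit by digit (value = value*16 + digit):
  B -> 11
  11*16 + 11 (B) = 187
  187*16 + 14 (E) = 3006
  3006*16 + 14 (E) = 48110
Decimal = 48110

48110


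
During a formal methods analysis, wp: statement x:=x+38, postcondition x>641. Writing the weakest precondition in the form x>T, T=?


Formula: wp(x:=E, P) = P[E/x] (substitute E for x in postcondition)
Step 1: Postcondition: x>641
Step 2: Substitute x+38 for x: x+38>641
Step 3: Solve for x: x > 641-38 = 603

603


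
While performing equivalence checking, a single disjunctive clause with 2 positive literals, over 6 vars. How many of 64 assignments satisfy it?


Step 1: Total=2^6=64
Step 2: Unsat when all 2 false: 2^4=16
Step 3: Sat=64-16=48

48


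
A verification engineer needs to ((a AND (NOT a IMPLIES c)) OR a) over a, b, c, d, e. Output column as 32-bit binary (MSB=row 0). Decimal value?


Formula: ((a AND (NOT a IMPLIES c)) OR a) over a, b, c, d, e (32 rows)
Evaluate each row (bits = a,b,c,d,e, MSB first):
  row 0 [00000]: ((0 AND (NOT 0 IMPLIES 0)) OR 0) -> 0
  row 1 [00001]: ((0 AND (NOT 0 IMPLIES 0)) OR 0) -> 0
  row 2 [00010]: ((0 AND (NOT 0 IMPLIES 0)) OR 0) -> 0
  row 3 [00011]: ((0 AND (NOT 0 IMPLIES 0)) OR 0) -> 0
  row 4 [00100]: ((0 AND (NOT 0 IMPLIES 1)) OR 0) -> 0
  row 5 [00101]: ((0 AND (NOT 0 IMPLIES 1)) OR 0) -> 0
  row 6 [00110]: ((0 AND (NOT 0 IMPLIES 1)) OR 0) -> 0
  row 7 [00111]: ((0 AND (NOT 0 IMPLIES 1)) OR 0) -> 0
  row 8 [01000]: ((0 AND (NOT 0 IMPLIES 0)) OR 0) -> 0
  row 9 [01001]: ((0 AND (NOT 0 IMPLIES 0)) OR 0) -> 0
  row 10 [01010]: ((0 AND (NOT 0 IMPLIES 0)) OR 0) -> 0
  row 11 [01011]: ((0 AND (NOT 0 IMPLIES 0)) OR 0) -> 0
  row 12 [01100]: ((0 AND (NOT 0 IMPLIES 1)) OR 0) -> 0
  row 13 [01101]: ((0 AND (NOT 0 IMPLIES 1)) OR 0) -> 0
  row 14 [01110]: ((0 AND (NOT 0 IMPLIES 1)) OR 0) -> 0
  row 15 [01111]: ((0 AND (NOT 0 IMPLIES 1)) OR 0) -> 0
  row 16 [10000]: ((1 AND (NOT 1 IMPLIES 0)) OR 1) -> 1
  row 17 [10001]: ((1 AND (NOT 1 IMPLIES 0)) OR 1) -> 1
  row 18 [10010]: ((1 AND (NOT 1 IMPLIES 0)) OR 1) -> 1
  row 19 [10011]: ((1 AND (NOT 1 IMPLIES 0)) OR 1) -> 1
  row 20 [10100]: ((1 AND (NOT 1 IMPLIES 1)) OR 1) -> 1
  row 21 [10101]: ((1 AND (NOT 1 IMPLIES 1)) OR 1) -> 1
  row 22 [10110]: ((1 AND (NOT 1 IMPLIES 1)) OR 1) -> 1
  row 23 [10111]: ((1 AND (NOT 1 IMPLIES 1)) OR 1) -> 1
  row 24 [11000]: ((1 AND (NOT 1 IMPLIES 0)) OR 1) -> 1
  row 25 [11001]: ((1 AND (NOT 1 IMPLIES 0)) OR 1) -> 1
  row 26 [11010]: ((1 AND (NOT 1 IMPLIES 0)) OR 1) -> 1
  row 27 [11011]: ((1 AND (NOT 1 IMPLIES 0)) OR 1) -> 1
  row 28 [11100]: ((1 AND (NOT 1 IMPLIES 1)) OR 1) -> 1
  row 29 [11101]: ((1 AND (NOT 1 IMPLIES 1)) OR 1) -> 1
  row 30 [11110]: ((1 AND (NOT 1 IMPLIES 1)) OR 1) -> 1
  row 31 [11111]: ((1 AND (NOT 1 IMPLIES 1)) OR 1) -> 1
Full result column, 4 rows per line (a,b,c fixed per line; d,e runs 00..11 left to right):
  rows 0-3 [a,b,c=000]: 0000  = hex 0
  rows 4-7 [a,b,c=001]: 0000  = hex 0
  rows 8-11 [a,b,c=010]: 0000  = hex 0
  rows 12-15 [a,b,c=011]: 0000  = hex 0
  rows 16-19 [a,b,c=100]: 1111  = hex F
  rows 20-23 [a,b,c=101]: 1111  = hex F
  rows 24-27 [a,b,c=110]: 1111  = hex F
  rows 28-31 [a,b,c=111]: 1111  = hex F
Output column (row 0 .. row 31) = 00000000000000001111111111111111
Output column grouped in 4s = 0000 0000 0000 0000 1111 1111 1111 1111 = 0x0000FFFF
Convert to decimal digit by digit (value = value*16 + digit):
  0 -> 0
  0*16 + 0 = 0
  0*16 + 0 = 0
  0*16 + 0 = 0
  0*16 + 15 (F) = 15
  15*16 + 15 (F) = 255
  255*16 + 15 (F) = 4095
  4095*16 + 15 (F) = 65535
Decimal = 65535

65535


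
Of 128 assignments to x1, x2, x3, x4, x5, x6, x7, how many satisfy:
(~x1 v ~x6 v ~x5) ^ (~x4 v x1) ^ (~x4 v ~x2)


CNF with 3 clauses over 7 vars (128 assignments).
An assignment satisfies CNF iff every clause has >=1 true literal.
Check each row (bits = x1,x2,x3,x4,x5,x6,x7; clause T/F shown):
  row 0 [0000000]: clauses=TTT -> 1
  row 1 [0000001]: clauses=TTT -> 1
  row 2 [0000010]: clauses=TTT -> 1
  row 3 [0000011]: clauses=TTT -> 1
  row 4 [0000100]: clauses=TTT -> 1
  (every remaining row is evaluated the same way; all 128 results are listed next)
Full result column, 8 rows per line (x1,x2,x3,x4 fixed per line; x5,x6,x7 runs 000..111 left to right):
  rows 0-7 [x1,x2,x3,x4=0000]: 11111111  (ones: 8)
  rows 8-15 [x1,x2,x3,x4=0001]: 00000000  (ones: 0)
  rows 16-23 [x1,x2,x3,x4=0010]: 11111111  (ones: 8)
  rows 24-31 [x1,x2,x3,x4=0011]: 00000000  (ones: 0)
  rows 32-39 [x1,x2,x3,x4=0100]: 11111111  (ones: 8)
  rows 40-47 [x1,x2,x3,x4=0101]: 00000000  (ones: 0)
  rows 48-55 [x1,x2,x3,x4=0110]: 11111111  (ones: 8)
  rows 56-63 [x1,x2,x3,x4=0111]: 00000000  (ones: 0)
  rows 64-71 [x1,x2,x3,x4=1000]: 11111100  (ones: 6)
  rows 72-79 [x1,x2,x3,x4=1001]: 11111100  (ones: 6)
  rows 80-87 [x1,x2,x3,x4=1010]: 11111100  (ones: 6)
  rows 88-95 [x1,x2,x3,x4=1011]: 11111100  (ones: 6)
  rows 96-103 [x1,x2,x3,x4=1100]: 11111100  (ones: 6)
  rows 104-111 [x1,x2,x3,x4=1101]: 00000000  (ones: 0)
  rows 112-119 [x1,x2,x3,x4=1110]: 11111100  (ones: 6)
  rows 120-127 [x1,x2,x3,x4=1111]: 00000000  (ones: 0)
Satisfying assignments = 8+0+8+0+8+0+8+0+6+6+6+6+6+0+6+0 = 68

68


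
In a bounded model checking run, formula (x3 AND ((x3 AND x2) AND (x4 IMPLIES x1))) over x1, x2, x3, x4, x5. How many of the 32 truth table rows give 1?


Formula: (x3 AND ((x3 AND x2) AND (x4 IMPLIES x1))) over 5 vars (32 rows)
Evaluate each row (x1, x2, x3, x4, x5 as bits, MSB first):
  row 0 [00000]: (0 AND ((0 AND 0) AND (0 IMPLIES 0))) -> 0
  row 1 [00001]: (0 AND ((0 AND 0) AND (0 IMPLIES 0))) -> 0
  row 2 [00010]: (0 AND ((0 AND 0) AND (1 IMPLIES 0))) -> 0
  row 3 [00011]: (0 AND ((0 AND 0) AND (1 IMPLIES 0))) -> 0
  row 4 [00100]: (1 AND ((1 AND 0) AND (0 IMPLIES 0))) -> 0
  row 5 [00101]: (1 AND ((1 AND 0) AND (0 IMPLIES 0))) -> 0
  row 6 [00110]: (1 AND ((1 AND 0) AND (1 IMPLIES 0))) -> 0
  row 7 [00111]: (1 AND ((1 AND 0) AND (1 IMPLIES 0))) -> 0
  row 8 [01000]: (0 AND ((0 AND 1) AND (0 IMPLIES 0))) -> 0
  row 9 [01001]: (0 AND ((0 AND 1) AND (0 IMPLIES 0))) -> 0
  row 10 [01010]: (0 AND ((0 AND 1) AND (1 IMPLIES 0))) -> 0
  row 11 [01011]: (0 AND ((0 AND 1) AND (1 IMPLIES 0))) -> 0
  row 12 [01100]: (1 AND ((1 AND 1) AND (0 IMPLIES 0))) -> 1
  row 13 [01101]: (1 AND ((1 AND 1) AND (0 IMPLIES 0))) -> 1
  row 14 [01110]: (1 AND ((1 AND 1) AND (1 IMPLIES 0))) -> 0
  row 15 [01111]: (1 AND ((1 AND 1) AND (1 IMPLIES 0))) -> 0
  row 16 [10000]: (0 AND ((0 AND 0) AND (0 IMPLIES 1))) -> 0
  row 17 [10001]: (0 AND ((0 AND 0) AND (0 IMPLIES 1))) -> 0
  row 18 [10010]: (0 AND ((0 AND 0) AND (1 IMPLIES 1))) -> 0
  row 19 [10011]: (0 AND ((0 AND 0) AND (1 IMPLIES 1))) -> 0
  row 20 [10100]: (1 AND ((1 AND 0) AND (0 IMPLIES 1))) -> 0
  row 21 [10101]: (1 AND ((1 AND 0) AND (0 IMPLIES 1))) -> 0
  row 22 [10110]: (1 AND ((1 AND 0) AND (1 IMPLIES 1))) -> 0
  row 23 [10111]: (1 AND ((1 AND 0) AND (1 IMPLIES 1))) -> 0
  row 24 [11000]: (0 AND ((0 AND 1) AND (0 IMPLIES 1))) -> 0
  row 25 [11001]: (0 AND ((0 AND 1) AND (0 IMPLIES 1))) -> 0
  row 26 [11010]: (0 AND ((0 AND 1) AND (1 IMPLIES 1))) -> 0
  row 27 [11011]: (0 AND ((0 AND 1) AND (1 IMPLIES 1))) -> 0
  row 28 [11100]: (1 AND ((1 AND 1) AND (0 IMPLIES 1))) -> 1
  row 29 [11101]: (1 AND ((1 AND 1) AND (0 IMPLIES 1))) -> 1
  row 30 [11110]: (1 AND ((1 AND 1) AND (1 IMPLIES 1))) -> 1
  row 31 [11111]: (1 AND ((1 AND 1) AND (1 IMPLIES 1))) -> 1
Full result column, 8 rows per line (x1,x2 fixed per line; x3,x4,x5 runs 000..111 left to right):
  rows 0-7 [x1,x2=00]: 00000000  (ones: 0)
  rows 8-15 [x1,x2=01]: 00001100  (ones: 2)
  rows 16-23 [x1,x2=10]: 00000000  (ones: 0)
  rows 24-31 [x1,x2=11]: 00001111  (ones: 4)
Count of 1-rows = 0+2+0+4 = 6

6


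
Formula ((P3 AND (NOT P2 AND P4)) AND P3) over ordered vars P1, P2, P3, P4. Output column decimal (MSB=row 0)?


Formula: ((P3 AND (NOT P2 AND P4)) AND P3) over P1, P2, P3, P4 (16 rows)
Evaluate each row (bits = P1,P2,P3,P4, MSB first):
  row 0 [0000]: ((0 AND (NOT 0 AND 0)) AND 0) -> 0
  row 1 [0001]: ((0 AND (NOT 0 AND 1)) AND 0) -> 0
  row 2 [0010]: ((1 AND (NOT 0 AND 0)) AND 1) -> 0
  row 3 [0011]: ((1 AND (NOT 0 AND 1)) AND 1) -> 1
  row 4 [0100]: ((0 AND (NOT 1 AND 0)) AND 0) -> 0
  row 5 [0101]: ((0 AND (NOT 1 AND 1)) AND 0) -> 0
  row 6 [0110]: ((1 AND (NOT 1 AND 0)) AND 1) -> 0
  row 7 [0111]: ((1 AND (NOT 1 AND 1)) AND 1) -> 0
  row 8 [1000]: ((0 AND (NOT 0 AND 0)) AND 0) -> 0
  row 9 [1001]: ((0 AND (NOT 0 AND 1)) AND 0) -> 0
  row 10 [1010]: ((1 AND (NOT 0 AND 0)) AND 1) -> 0
  row 11 [1011]: ((1 AND (NOT 0 AND 1)) AND 1) -> 1
  row 12 [1100]: ((0 AND (NOT 1 AND 0)) AND 0) -> 0
  row 13 [1101]: ((0 AND (NOT 1 AND 1)) AND 0) -> 0
  row 14 [1110]: ((1 AND (NOT 1 AND 0)) AND 1) -> 0
  row 15 [1111]: ((1 AND (NOT 1 AND 1)) AND 1) -> 0
Full result column, 4 rows per line (P1,P2 fixed per line; P3,P4 runs 00..11 left to right):
  rows 0-3 [P1,P2=00]: 0001  = hex 1
  rows 4-7 [P1,P2=01]: 0000  = hex 0
  rows 8-11 [P1,P2=10]: 0001  = hex 1
  rows 12-15 [P1,P2=11]: 0000  = hex 0
Output column (row 0 .. row 15) = 0001000000010000
Output column grouped in 4s = 0001 0000 0001 0000 = 0x1010
Convert to decimal digit by digit (value = value*16 + digit):
  1 -> 1
  1*16 + 0 = 16
  16*16 + 1 = 257
  257*16 + 0 = 4112
Decimal = 4112

4112
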